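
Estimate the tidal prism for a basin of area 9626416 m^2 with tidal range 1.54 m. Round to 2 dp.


Tidal prism = Area * Tidal range
P = 9626416 * 1.54
P = 14824680.64 m^3

14824680.64


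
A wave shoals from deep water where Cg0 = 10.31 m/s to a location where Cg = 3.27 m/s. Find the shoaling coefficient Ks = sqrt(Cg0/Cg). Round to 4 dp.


Ks = sqrt(Cg0 / Cg)
Ks = sqrt(10.31 / 3.27)
Ks = sqrt(3.1529)
Ks = 1.7756

1.7756


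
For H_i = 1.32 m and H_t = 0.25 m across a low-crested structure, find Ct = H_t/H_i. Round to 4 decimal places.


Ct = H_t / H_i
Ct = 0.25 / 1.32
Ct = 0.1894

0.1894


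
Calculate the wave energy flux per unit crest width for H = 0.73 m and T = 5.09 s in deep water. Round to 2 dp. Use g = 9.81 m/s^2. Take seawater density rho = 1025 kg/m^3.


P = rho * g^2 * H^2 * T / (32 * pi)
P = 1025 * 9.81^2 * 0.73^2 * 5.09 / (32 * pi)
P = 1025 * 96.2361 * 0.5329 * 5.09 / 100.53096
P = 2661.49 W/m

2661.49


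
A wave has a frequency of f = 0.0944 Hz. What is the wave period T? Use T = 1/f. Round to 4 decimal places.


T = 1 / f
T = 1 / 0.0944
T = 10.5932 s

10.5932


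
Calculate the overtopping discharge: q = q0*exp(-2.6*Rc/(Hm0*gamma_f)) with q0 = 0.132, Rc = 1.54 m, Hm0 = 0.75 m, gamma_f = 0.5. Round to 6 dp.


q = q0 * exp(-2.6 * Rc / (Hm0 * gamma_f))
Exponent = -2.6 * 1.54 / (0.75 * 0.5)
= -2.6 * 1.54 / 0.3750
= -10.677333
exp(-10.677333) = 0.000023
q = 0.132 * 0.000023
q = 0.000003 m^3/s/m

0.000003


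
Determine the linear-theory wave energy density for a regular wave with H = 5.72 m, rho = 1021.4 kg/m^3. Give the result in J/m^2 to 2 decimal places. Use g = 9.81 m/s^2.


E = (1/8) * rho * g * H^2
E = (1/8) * 1021.4 * 9.81 * 5.72^2
E = 0.125 * 1021.4 * 9.81 * 32.7184
E = 40979.53 J/m^2

40979.53


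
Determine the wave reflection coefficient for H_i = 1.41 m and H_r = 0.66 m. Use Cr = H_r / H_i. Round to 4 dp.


Cr = H_r / H_i
Cr = 0.66 / 1.41
Cr = 0.4681

0.4681


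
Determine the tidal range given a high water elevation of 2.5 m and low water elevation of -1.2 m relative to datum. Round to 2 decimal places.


Tidal range = High water - Low water
Tidal range = 2.5 - (-1.2)
Tidal range = 3.70 m

3.70


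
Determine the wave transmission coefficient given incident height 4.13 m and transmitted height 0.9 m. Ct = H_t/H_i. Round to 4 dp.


Ct = H_t / H_i
Ct = 0.9 / 4.13
Ct = 0.2179

0.2179


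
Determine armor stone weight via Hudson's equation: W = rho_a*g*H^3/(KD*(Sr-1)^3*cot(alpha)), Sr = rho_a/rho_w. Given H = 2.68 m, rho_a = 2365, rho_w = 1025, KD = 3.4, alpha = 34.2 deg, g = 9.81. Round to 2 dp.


Sr = rho_a / rho_w = 2365 / 1025 = 2.307317
(Sr - 1) = 1.307317
(Sr - 1)^3 = 2.234307
cot(34.2) = 1 / tan(34.2) = 1 / 0.679599 = 1.471455
Numerator = 2365 * 9.81 * 2.68^3 = 446585.4141
Denominator = 3.4 * 2.234307 * 1.471455 = 11.178121
W = 446585.4141 / 11.178121
W = 39951.74 N

39951.74


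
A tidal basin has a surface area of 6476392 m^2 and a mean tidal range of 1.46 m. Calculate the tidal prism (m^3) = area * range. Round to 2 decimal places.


Tidal prism = Area * Tidal range
P = 6476392 * 1.46
P = 9455532.32 m^3

9455532.32


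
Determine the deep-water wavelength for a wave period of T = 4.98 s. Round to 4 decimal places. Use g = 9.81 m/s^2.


L0 = g * T^2 / (2 * pi)
L0 = 9.81 * 4.98^2 / (2 * pi)
L0 = 9.81 * 24.8004 / 6.28319
L0 = 243.2919 / 6.28319
L0 = 38.7211 m

38.7211


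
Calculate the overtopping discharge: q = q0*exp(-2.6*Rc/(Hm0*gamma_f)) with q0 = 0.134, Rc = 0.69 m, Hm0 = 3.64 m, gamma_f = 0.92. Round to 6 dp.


q = q0 * exp(-2.6 * Rc / (Hm0 * gamma_f))
Exponent = -2.6 * 0.69 / (3.64 * 0.92)
= -2.6 * 0.69 / 3.3488
= -0.535714
exp(-0.535714) = 0.585251
q = 0.134 * 0.585251
q = 0.078424 m^3/s/m

0.078424


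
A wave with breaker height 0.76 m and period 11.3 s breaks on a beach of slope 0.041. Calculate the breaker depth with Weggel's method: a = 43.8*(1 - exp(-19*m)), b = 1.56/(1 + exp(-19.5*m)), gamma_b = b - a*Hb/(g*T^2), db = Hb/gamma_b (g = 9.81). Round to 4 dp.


a = 43.8 * (1 - exp(-19 * m))
exp(-19 * 0.041) = exp(-0.7790) = 0.458865
a = 43.8 * (1 - 0.458865) = 23.701728
b = 1.56 / (1 + exp(-19.5 * m))
exp(-19.5 * 0.041) = exp(-0.7995) = 0.449554
b = 1.56 / (1 + 0.449554) = 1.076193
Hb / (g * T^2) = 0.76 / (9.81 * 11.3^2) = 0.76 / 1252.6389 = 0.00060672
gamma_b = b - a * Hb/(g*T^2) = 1.076193 - 23.701728 * 0.00060672 = 1.061813
db = Hb / gamma_b = 0.76 / 1.061813
db = 0.7158 m

0.7158


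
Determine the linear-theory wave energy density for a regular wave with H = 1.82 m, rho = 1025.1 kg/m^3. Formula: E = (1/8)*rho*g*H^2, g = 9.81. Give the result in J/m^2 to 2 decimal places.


E = (1/8) * rho * g * H^2
E = (1/8) * 1025.1 * 9.81 * 1.82^2
E = 0.125 * 1025.1 * 9.81 * 3.3124
E = 4163.78 J/m^2

4163.78


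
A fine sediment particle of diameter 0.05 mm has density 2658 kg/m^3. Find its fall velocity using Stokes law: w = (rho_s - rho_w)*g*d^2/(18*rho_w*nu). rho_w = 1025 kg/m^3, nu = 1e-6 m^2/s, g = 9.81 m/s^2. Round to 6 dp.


w = (rho_s - rho_w) * g * d^2 / (18 * rho_w * nu)
d = 0.05 mm = 0.000050 m
rho_s - rho_w = 2658 - 1025 = 1633
Numerator = 1633 * 9.81 * (0.000050)^2 = 0.000040049325
Denominator = 18 * 1025 * 1e-6 = 0.018450
w = 0.002171 m/s

0.002171


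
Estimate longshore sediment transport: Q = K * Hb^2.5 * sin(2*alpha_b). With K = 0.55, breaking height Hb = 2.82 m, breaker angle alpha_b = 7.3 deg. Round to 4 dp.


Q = K * Hb^2.5 * sin(2 * alpha_b)
Hb^2.5 = 2.82^2.5 = 13.354351
sin(2 * 7.3) = sin(14.6) = 0.252069
Q = 0.55 * 13.354351 * 0.252069
Q = 1.8514 m^3/s

1.8514


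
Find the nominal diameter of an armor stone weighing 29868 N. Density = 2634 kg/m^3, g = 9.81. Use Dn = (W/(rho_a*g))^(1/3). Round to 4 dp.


V = W / (rho_a * g)
V = 29868 / (2634 * 9.81)
V = 29868 / 25839.54
V = 1.155903 m^3
Dn = V^(1/3) = 1.155903^(1/3)
Dn = 1.0495 m

1.0495


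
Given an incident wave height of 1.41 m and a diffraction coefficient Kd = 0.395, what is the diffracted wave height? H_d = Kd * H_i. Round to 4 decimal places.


H_d = Kd * H_i
H_d = 0.395 * 1.41
H_d = 0.5570 m

0.5570


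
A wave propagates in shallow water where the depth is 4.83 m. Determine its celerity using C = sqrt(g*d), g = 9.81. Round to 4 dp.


Using the shallow-water approximation:
C = sqrt(g * d) = sqrt(9.81 * 4.83)
C = sqrt(47.3823)
C = 6.8835 m/s

6.8835


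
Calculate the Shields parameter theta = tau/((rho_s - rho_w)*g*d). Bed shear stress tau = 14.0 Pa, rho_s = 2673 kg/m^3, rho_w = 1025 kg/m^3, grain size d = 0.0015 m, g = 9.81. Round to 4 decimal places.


theta = tau / ((rho_s - rho_w) * g * d)
rho_s - rho_w = 2673 - 1025 = 1648
Denominator = 1648 * 9.81 * 0.0015 = 24.250320
theta = 14.0 / 24.250320
theta = 0.5773

0.5773


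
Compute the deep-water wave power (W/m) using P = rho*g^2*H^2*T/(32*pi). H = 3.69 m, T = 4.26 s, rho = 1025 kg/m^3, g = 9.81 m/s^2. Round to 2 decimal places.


P = rho * g^2 * H^2 * T / (32 * pi)
P = 1025 * 9.81^2 * 3.69^2 * 4.26 / (32 * pi)
P = 1025 * 96.2361 * 13.6161 * 4.26 / 100.53096
P = 56914.69 W/m

56914.69


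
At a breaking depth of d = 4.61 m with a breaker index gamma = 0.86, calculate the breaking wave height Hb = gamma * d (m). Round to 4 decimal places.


Hb = gamma * d
Hb = 0.86 * 4.61
Hb = 3.9646 m

3.9646


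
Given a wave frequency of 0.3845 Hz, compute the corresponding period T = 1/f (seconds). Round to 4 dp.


T = 1 / f
T = 1 / 0.3845
T = 2.6008 s

2.6008


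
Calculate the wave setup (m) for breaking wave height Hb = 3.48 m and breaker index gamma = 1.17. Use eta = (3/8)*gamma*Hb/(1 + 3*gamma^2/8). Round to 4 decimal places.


eta = (3/8) * gamma * Hb / (1 + 3*gamma^2/8)
Numerator = (3/8) * 1.17 * 3.48 = 1.526850
Denominator = 1 + 3*1.17^2/8 = 1 + 0.513338 = 1.513338
eta = 1.526850 / 1.513338
eta = 1.0089 m

1.0089


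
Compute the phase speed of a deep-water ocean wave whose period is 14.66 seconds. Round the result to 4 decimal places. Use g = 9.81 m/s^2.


We use the deep-water celerity formula:
C = g * T / (2 * pi)
C = 9.81 * 14.66 / (2 * 3.14159...)
C = 143.814600 / 6.283185
C = 22.8888 m/s

22.8888


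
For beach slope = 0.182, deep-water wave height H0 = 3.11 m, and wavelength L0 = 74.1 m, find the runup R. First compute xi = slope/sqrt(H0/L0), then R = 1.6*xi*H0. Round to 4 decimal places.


xi = slope / sqrt(H0/L0)
H0/L0 = 3.11/74.1 = 0.041970
sqrt(0.041970) = 0.204867
xi = 0.182 / 0.204867 = 0.888383
R = 1.6 * xi * H0 = 1.6 * 0.888383 * 3.11
R = 4.4206 m

4.4206


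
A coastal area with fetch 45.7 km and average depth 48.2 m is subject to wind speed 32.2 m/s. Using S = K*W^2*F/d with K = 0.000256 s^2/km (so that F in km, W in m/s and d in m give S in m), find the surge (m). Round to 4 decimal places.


S = K * W^2 * F / d
W^2 = 32.2^2 = 1036.84
S = 0.000256 * 1036.84 * 45.7 / 48.2
Numerator = 0.000256 * 1036.84 * 45.7 = 12.130199
S = 12.130199 / 48.2 = 0.2517 m

0.2517


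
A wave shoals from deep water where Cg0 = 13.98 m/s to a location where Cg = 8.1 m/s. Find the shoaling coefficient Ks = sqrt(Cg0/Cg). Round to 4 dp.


Ks = sqrt(Cg0 / Cg)
Ks = sqrt(13.98 / 8.1)
Ks = sqrt(1.7259)
Ks = 1.3137

1.3137


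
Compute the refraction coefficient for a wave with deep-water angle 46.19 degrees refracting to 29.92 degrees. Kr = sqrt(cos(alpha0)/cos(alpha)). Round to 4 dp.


Kr = sqrt(cos(alpha0) / cos(alpha))
cos(46.19) = 0.692269
cos(29.92) = 0.866723
Kr = sqrt(0.692269 / 0.866723)
Kr = sqrt(0.798720)
Kr = 0.8937

0.8937


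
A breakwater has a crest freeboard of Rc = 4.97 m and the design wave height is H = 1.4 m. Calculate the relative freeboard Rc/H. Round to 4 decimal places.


Relative freeboard = Rc / H
= 4.97 / 1.4
= 3.5500

3.5500


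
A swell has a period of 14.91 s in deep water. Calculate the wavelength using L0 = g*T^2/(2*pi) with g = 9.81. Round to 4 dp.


L0 = g * T^2 / (2 * pi)
L0 = 9.81 * 14.91^2 / (2 * pi)
L0 = 9.81 * 222.3081 / 6.28319
L0 = 2180.8425 / 6.28319
L0 = 347.0919 m

347.0919


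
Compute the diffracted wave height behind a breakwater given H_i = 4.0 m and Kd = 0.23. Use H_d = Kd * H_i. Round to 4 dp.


H_d = Kd * H_i
H_d = 0.23 * 4.0
H_d = 0.9200 m

0.9200


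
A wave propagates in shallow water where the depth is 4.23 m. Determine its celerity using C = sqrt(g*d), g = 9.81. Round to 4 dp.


Using the shallow-water approximation:
C = sqrt(g * d) = sqrt(9.81 * 4.23)
C = sqrt(41.4963)
C = 6.4418 m/s

6.4418


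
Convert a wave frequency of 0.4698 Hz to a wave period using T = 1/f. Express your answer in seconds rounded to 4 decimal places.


T = 1 / f
T = 1 / 0.4698
T = 2.1286 s

2.1286


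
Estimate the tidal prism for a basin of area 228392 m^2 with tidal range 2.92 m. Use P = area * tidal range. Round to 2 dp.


Tidal prism = Area * Tidal range
P = 228392 * 2.92
P = 666904.64 m^3

666904.64


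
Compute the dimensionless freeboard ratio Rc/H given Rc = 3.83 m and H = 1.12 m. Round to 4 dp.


Relative freeboard = Rc / H
= 3.83 / 1.12
= 3.4196

3.4196


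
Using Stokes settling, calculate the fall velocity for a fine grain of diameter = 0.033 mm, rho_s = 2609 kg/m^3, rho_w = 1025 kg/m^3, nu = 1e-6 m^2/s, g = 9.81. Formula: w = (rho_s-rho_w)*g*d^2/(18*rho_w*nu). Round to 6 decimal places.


w = (rho_s - rho_w) * g * d^2 / (18 * rho_w * nu)
d = 0.033 mm = 0.000033 m
rho_s - rho_w = 2609 - 1025 = 1584
Numerator = 1584 * 9.81 * (0.000033)^2 = 0.000016922015
Denominator = 18 * 1025 * 1e-6 = 0.018450
w = 0.000917 m/s

0.000917


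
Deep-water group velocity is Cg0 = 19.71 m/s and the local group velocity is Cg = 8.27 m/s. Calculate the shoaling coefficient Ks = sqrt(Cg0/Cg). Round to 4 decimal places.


Ks = sqrt(Cg0 / Cg)
Ks = sqrt(19.71 / 8.27)
Ks = sqrt(2.3833)
Ks = 1.5438

1.5438


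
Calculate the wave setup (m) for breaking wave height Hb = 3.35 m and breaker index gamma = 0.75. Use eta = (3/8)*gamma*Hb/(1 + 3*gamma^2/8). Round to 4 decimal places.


eta = (3/8) * gamma * Hb / (1 + 3*gamma^2/8)
Numerator = (3/8) * 0.75 * 3.35 = 0.942188
Denominator = 1 + 3*0.75^2/8 = 1 + 0.210938 = 1.210938
eta = 0.942188 / 1.210938
eta = 0.7781 m

0.7781


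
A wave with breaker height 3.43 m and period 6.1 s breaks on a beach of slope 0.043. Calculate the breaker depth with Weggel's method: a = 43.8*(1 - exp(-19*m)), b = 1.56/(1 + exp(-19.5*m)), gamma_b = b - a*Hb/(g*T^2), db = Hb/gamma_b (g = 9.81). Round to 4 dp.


a = 43.8 * (1 - exp(-19 * m))
exp(-19 * 0.043) = exp(-0.8170) = 0.441755
a = 43.8 * (1 - 0.441755) = 24.451134
b = 1.56 / (1 + exp(-19.5 * m))
exp(-19.5 * 0.043) = exp(-0.8385) = 0.432359
b = 1.56 / (1 + 0.432359) = 1.089113
Hb / (g * T^2) = 3.43 / (9.81 * 6.1^2) = 3.43 / 365.0301 = 0.00939649
gamma_b = b - a * Hb/(g*T^2) = 1.089113 - 24.451134 * 0.00939649 = 0.859358
db = Hb / gamma_b = 3.43 / 0.859358
db = 3.9914 m

3.9914


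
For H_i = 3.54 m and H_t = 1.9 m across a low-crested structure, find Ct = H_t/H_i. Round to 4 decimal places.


Ct = H_t / H_i
Ct = 1.9 / 3.54
Ct = 0.5367

0.5367


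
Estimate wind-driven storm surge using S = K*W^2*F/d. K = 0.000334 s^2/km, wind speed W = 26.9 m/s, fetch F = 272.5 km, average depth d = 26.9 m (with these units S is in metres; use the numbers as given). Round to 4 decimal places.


S = K * W^2 * F / d
W^2 = 26.9^2 = 723.61
S = 0.000334 * 723.61 * 272.5 / 26.9
Numerator = 0.000334 * 723.61 * 272.5 = 65.859364
S = 65.859364 / 26.9 = 2.4483 m

2.4483


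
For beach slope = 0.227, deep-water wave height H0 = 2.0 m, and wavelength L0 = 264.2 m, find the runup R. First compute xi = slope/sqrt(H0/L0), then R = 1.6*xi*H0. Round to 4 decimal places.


xi = slope / sqrt(H0/L0)
H0/L0 = 2.0/264.2 = 0.007570
sqrt(0.007570) = 0.087006
xi = 0.227 / 0.087006 = 2.609019
R = 1.6 * xi * H0 = 1.6 * 2.609019 * 2.0
R = 8.3489 m

8.3489


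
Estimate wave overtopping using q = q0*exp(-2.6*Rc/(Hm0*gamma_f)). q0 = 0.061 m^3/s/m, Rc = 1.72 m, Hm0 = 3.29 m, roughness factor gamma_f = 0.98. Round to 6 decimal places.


q = q0 * exp(-2.6 * Rc / (Hm0 * gamma_f))
Exponent = -2.6 * 1.72 / (3.29 * 0.98)
= -2.6 * 1.72 / 3.2242
= -1.387011
exp(-1.387011) = 0.249821
q = 0.061 * 0.249821
q = 0.015239 m^3/s/m

0.015239


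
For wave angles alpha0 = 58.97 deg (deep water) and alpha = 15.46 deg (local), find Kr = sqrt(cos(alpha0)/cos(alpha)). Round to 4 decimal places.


Kr = sqrt(cos(alpha0) / cos(alpha))
cos(58.97) = 0.515487
cos(15.46) = 0.963817
Kr = sqrt(0.515487 / 0.963817)
Kr = sqrt(0.534839)
Kr = 0.7313

0.7313


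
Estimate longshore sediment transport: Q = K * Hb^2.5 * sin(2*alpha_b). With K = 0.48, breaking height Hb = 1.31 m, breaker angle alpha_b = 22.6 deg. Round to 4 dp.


Q = K * Hb^2.5 * sin(2 * alpha_b)
Hb^2.5 = 1.31^2.5 = 1.964166
sin(2 * 22.6) = sin(45.2) = 0.709571
Q = 0.48 * 1.964166 * 0.709571
Q = 0.6690 m^3/s

0.6690


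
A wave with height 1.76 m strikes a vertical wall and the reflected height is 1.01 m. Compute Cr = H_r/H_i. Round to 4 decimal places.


Cr = H_r / H_i
Cr = 1.01 / 1.76
Cr = 0.5739

0.5739


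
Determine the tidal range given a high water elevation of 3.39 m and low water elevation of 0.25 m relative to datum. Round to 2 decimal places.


Tidal range = High water - Low water
Tidal range = 3.39 - (0.25)
Tidal range = 3.14 m

3.14


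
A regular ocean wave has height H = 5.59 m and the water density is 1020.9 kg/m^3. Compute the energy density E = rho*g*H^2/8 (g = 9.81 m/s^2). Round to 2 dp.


E = (1/8) * rho * g * H^2
E = (1/8) * 1020.9 * 9.81 * 5.59^2
E = 0.125 * 1020.9 * 9.81 * 31.2481
E = 39118.83 J/m^2

39118.83


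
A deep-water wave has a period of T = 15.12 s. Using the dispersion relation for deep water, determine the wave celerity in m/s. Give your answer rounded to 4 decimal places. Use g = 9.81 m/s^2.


We use the deep-water celerity formula:
C = g * T / (2 * pi)
C = 9.81 * 15.12 / (2 * 3.14159...)
C = 148.327200 / 6.283185
C = 23.6070 m/s

23.6070


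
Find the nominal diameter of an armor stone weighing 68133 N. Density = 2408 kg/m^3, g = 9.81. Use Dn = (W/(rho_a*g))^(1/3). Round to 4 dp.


V = W / (rho_a * g)
V = 68133 / (2408 * 9.81)
V = 68133 / 23622.48
V = 2.884244 m^3
Dn = V^(1/3) = 2.884244^(1/3)
Dn = 1.4235 m

1.4235


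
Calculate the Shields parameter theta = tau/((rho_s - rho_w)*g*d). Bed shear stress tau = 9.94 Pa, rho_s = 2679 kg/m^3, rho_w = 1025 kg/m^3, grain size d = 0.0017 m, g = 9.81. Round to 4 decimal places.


theta = tau / ((rho_s - rho_w) * g * d)
rho_s - rho_w = 2679 - 1025 = 1654
Denominator = 1654 * 9.81 * 0.0017 = 27.583758
theta = 9.94 / 27.583758
theta = 0.3604

0.3604


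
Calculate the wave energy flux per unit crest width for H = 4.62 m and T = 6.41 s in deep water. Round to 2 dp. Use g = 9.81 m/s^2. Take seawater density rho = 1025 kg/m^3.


P = rho * g^2 * H^2 * T / (32 * pi)
P = 1025 * 9.81^2 * 4.62^2 * 6.41 / (32 * pi)
P = 1025 * 96.2361 * 21.3444 * 6.41 / 100.53096
P = 134246.82 W/m

134246.82


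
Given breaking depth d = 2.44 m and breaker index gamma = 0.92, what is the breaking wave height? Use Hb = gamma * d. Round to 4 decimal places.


Hb = gamma * d
Hb = 0.92 * 2.44
Hb = 2.2448 m

2.2448


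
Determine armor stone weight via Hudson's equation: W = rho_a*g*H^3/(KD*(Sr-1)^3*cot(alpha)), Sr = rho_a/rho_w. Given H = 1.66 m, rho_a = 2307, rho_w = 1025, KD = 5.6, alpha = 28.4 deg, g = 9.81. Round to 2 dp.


Sr = rho_a / rho_w = 2307 / 1025 = 2.250732
(Sr - 1) = 1.250732
(Sr - 1)^3 = 1.956557
cot(28.4) = 1 / tan(28.4) = 1 / 0.540698 = 1.849461
Numerator = 2307 * 9.81 * 1.66^3 = 103523.9576
Denominator = 5.6 * 1.956557 * 1.849461 = 20.264027
W = 103523.9576 / 20.264027
W = 5108.76 N

5108.76


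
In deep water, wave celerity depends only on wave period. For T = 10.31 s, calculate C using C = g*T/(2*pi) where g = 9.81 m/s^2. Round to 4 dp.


We use the deep-water celerity formula:
C = g * T / (2 * pi)
C = 9.81 * 10.31 / (2 * 3.14159...)
C = 101.141100 / 6.283185
C = 16.0971 m/s

16.0971


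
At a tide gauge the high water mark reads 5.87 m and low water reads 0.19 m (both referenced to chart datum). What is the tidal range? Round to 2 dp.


Tidal range = High water - Low water
Tidal range = 5.87 - (0.19)
Tidal range = 5.68 m

5.68


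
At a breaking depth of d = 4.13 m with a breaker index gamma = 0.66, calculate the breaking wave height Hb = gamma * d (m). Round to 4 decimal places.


Hb = gamma * d
Hb = 0.66 * 4.13
Hb = 2.7258 m

2.7258


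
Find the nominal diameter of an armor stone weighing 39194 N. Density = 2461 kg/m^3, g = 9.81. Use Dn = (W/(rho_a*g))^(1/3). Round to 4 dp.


V = W / (rho_a * g)
V = 39194 / (2461 * 9.81)
V = 39194 / 24142.41
V = 1.623450 m^3
Dn = V^(1/3) = 1.623450^(1/3)
Dn = 1.1753 m

1.1753


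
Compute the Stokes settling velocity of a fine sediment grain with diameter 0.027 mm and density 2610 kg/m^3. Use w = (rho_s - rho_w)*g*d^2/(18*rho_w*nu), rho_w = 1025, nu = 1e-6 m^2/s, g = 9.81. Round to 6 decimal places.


w = (rho_s - rho_w) * g * d^2 / (18 * rho_w * nu)
d = 0.027 mm = 0.000027 m
rho_s - rho_w = 2610 - 1025 = 1585
Numerator = 1585 * 9.81 * (0.000027)^2 = 0.000011335112
Denominator = 18 * 1025 * 1e-6 = 0.018450
w = 0.000614 m/s

0.000614


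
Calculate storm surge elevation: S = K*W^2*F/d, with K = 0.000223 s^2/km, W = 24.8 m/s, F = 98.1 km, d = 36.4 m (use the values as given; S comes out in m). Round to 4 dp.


S = K * W^2 * F / d
W^2 = 24.8^2 = 615.04
S = 0.000223 * 615.04 * 98.1 / 36.4
Numerator = 0.000223 * 615.04 * 98.1 = 13.454800
S = 13.454800 / 36.4 = 0.3696 m

0.3696


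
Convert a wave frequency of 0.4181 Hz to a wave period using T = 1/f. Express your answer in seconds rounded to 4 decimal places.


T = 1 / f
T = 1 / 0.4181
T = 2.3918 s

2.3918


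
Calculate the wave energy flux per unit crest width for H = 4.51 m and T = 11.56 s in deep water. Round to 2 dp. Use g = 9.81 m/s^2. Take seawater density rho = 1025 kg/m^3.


P = rho * g^2 * H^2 * T / (32 * pi)
P = 1025 * 9.81^2 * 4.51^2 * 11.56 / (32 * pi)
P = 1025 * 96.2361 * 20.3401 * 11.56 / 100.53096
P = 230713.47 W/m

230713.47


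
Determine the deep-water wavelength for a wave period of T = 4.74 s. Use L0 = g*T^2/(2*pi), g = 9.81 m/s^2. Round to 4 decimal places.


L0 = g * T^2 / (2 * pi)
L0 = 9.81 * 4.74^2 / (2 * pi)
L0 = 9.81 * 22.4676 / 6.28319
L0 = 220.4072 / 6.28319
L0 = 35.0789 m

35.0789


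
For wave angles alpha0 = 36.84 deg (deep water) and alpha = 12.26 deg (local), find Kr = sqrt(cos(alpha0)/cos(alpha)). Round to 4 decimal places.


Kr = sqrt(cos(alpha0) / cos(alpha))
cos(36.84) = 0.800313
cos(12.26) = 0.977194
Kr = sqrt(0.800313 / 0.977194)
Kr = sqrt(0.818991)
Kr = 0.9050

0.9050


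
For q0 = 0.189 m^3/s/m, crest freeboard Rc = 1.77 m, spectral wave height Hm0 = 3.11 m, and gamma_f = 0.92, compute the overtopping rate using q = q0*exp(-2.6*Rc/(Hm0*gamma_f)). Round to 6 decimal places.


q = q0 * exp(-2.6 * Rc / (Hm0 * gamma_f))
Exponent = -2.6 * 1.77 / (3.11 * 0.92)
= -2.6 * 1.77 / 2.8612
= -1.608416
exp(-1.608416) = 0.200204
q = 0.189 * 0.200204
q = 0.037839 m^3/s/m

0.037839


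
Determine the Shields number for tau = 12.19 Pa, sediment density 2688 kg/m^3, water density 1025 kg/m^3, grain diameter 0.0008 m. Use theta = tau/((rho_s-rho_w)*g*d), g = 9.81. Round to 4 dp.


theta = tau / ((rho_s - rho_w) * g * d)
rho_s - rho_w = 2688 - 1025 = 1663
Denominator = 1663 * 9.81 * 0.0008 = 13.051224
theta = 12.19 / 13.051224
theta = 0.9340

0.9340


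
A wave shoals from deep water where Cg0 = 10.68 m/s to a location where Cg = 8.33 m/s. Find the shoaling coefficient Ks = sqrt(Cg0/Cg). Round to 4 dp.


Ks = sqrt(Cg0 / Cg)
Ks = sqrt(10.68 / 8.33)
Ks = sqrt(1.2821)
Ks = 1.1323

1.1323


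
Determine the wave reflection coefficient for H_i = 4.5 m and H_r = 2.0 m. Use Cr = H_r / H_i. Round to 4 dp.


Cr = H_r / H_i
Cr = 2.0 / 4.5
Cr = 0.4444

0.4444


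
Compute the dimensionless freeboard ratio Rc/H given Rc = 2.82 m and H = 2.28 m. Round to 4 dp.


Relative freeboard = Rc / H
= 2.82 / 2.28
= 1.2368

1.2368


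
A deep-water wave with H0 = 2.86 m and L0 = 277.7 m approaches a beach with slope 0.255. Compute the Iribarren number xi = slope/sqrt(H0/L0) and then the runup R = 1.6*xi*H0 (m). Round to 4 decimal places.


xi = slope / sqrt(H0/L0)
H0/L0 = 2.86/277.7 = 0.010299
sqrt(0.010299) = 0.101483
xi = 0.255 / 0.101483 = 2.512726
R = 1.6 * xi * H0 = 1.6 * 2.512726 * 2.86
R = 11.4982 m

11.4982


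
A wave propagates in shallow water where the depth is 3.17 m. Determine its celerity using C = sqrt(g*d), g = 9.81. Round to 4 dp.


Using the shallow-water approximation:
C = sqrt(g * d) = sqrt(9.81 * 3.17)
C = sqrt(31.0977)
C = 5.5765 m/s

5.5765


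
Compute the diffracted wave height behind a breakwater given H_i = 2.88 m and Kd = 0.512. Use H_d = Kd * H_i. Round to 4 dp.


H_d = Kd * H_i
H_d = 0.512 * 2.88
H_d = 1.4746 m

1.4746


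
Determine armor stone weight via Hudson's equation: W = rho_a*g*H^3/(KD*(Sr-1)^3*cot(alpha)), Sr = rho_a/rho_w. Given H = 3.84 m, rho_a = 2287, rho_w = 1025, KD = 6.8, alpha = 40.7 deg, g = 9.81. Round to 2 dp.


Sr = rho_a / rho_w = 2287 / 1025 = 2.231220
(Sr - 1) = 1.231220
(Sr - 1)^3 = 1.866407
cot(40.7) = 1 / tan(40.7) = 1 / 0.860136 = 1.162607
Numerator = 2287 * 9.81 * 3.84^3 = 1270365.9511
Denominator = 6.8 * 1.866407 * 1.162607 = 14.755312
W = 1270365.9511 / 14.755312
W = 86095.50 N

86095.50


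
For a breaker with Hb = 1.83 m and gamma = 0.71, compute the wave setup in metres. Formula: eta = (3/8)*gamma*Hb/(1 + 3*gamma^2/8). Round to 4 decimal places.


eta = (3/8) * gamma * Hb / (1 + 3*gamma^2/8)
Numerator = (3/8) * 0.71 * 1.83 = 0.487237
Denominator = 1 + 3*0.71^2/8 = 1 + 0.189038 = 1.189038
eta = 0.487237 / 1.189038
eta = 0.4098 m

0.4098


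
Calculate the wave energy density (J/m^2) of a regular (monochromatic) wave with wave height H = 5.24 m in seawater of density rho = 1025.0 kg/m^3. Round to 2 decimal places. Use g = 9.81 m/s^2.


E = (1/8) * rho * g * H^2
E = (1/8) * 1025.0 * 9.81 * 5.24^2
E = 0.125 * 1025.0 * 9.81 * 27.4576
E = 34511.63 J/m^2

34511.63


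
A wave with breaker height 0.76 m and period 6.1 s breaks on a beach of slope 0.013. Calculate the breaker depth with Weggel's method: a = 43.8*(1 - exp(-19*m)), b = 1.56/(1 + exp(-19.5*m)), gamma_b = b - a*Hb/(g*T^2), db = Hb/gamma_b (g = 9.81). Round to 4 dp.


a = 43.8 * (1 - exp(-19 * m))
exp(-19 * 0.013) = exp(-0.2470) = 0.781141
a = 43.8 * (1 - 0.781141) = 9.586038
b = 1.56 / (1 + exp(-19.5 * m))
exp(-19.5 * 0.013) = exp(-0.2535) = 0.776080
b = 1.56 / (1 + 0.776080) = 0.878339
Hb / (g * T^2) = 0.76 / (9.81 * 6.1^2) = 0.76 / 365.0301 = 0.00208202
gamma_b = b - a * Hb/(g*T^2) = 0.878339 - 9.586038 * 0.00208202 = 0.858381
db = Hb / gamma_b = 0.76 / 0.858381
db = 0.8854 m

0.8854


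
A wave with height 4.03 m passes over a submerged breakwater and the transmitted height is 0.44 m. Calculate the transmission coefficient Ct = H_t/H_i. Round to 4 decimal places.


Ct = H_t / H_i
Ct = 0.44 / 4.03
Ct = 0.1092

0.1092


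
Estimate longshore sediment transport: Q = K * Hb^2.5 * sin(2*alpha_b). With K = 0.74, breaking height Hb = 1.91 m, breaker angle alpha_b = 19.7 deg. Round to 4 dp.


Q = K * Hb^2.5 * sin(2 * alpha_b)
Hb^2.5 = 1.91^2.5 = 5.041775
sin(2 * 19.7) = sin(39.4) = 0.634731
Q = 0.74 * 5.041775 * 0.634731
Q = 2.3681 m^3/s

2.3681


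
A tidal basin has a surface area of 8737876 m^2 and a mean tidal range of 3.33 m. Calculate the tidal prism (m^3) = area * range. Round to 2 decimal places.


Tidal prism = Area * Tidal range
P = 8737876 * 3.33
P = 29097127.08 m^3

29097127.08


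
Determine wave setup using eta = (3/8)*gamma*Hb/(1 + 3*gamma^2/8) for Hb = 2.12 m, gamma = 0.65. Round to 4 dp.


eta = (3/8) * gamma * Hb / (1 + 3*gamma^2/8)
Numerator = (3/8) * 0.65 * 2.12 = 0.516750
Denominator = 1 + 3*0.65^2/8 = 1 + 0.158438 = 1.158438
eta = 0.516750 / 1.158438
eta = 0.4461 m

0.4461


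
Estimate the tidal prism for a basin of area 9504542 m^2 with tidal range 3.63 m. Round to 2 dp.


Tidal prism = Area * Tidal range
P = 9504542 * 3.63
P = 34501487.46 m^3

34501487.46


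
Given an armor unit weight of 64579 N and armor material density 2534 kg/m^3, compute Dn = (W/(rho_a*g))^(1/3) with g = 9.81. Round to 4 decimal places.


V = W / (rho_a * g)
V = 64579 / (2534 * 9.81)
V = 64579 / 24858.54
V = 2.597860 m^3
Dn = V^(1/3) = 2.597860^(1/3)
Dn = 1.3747 m

1.3747


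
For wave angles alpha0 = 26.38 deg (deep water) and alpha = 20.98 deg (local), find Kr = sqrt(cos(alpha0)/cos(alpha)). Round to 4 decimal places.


Kr = sqrt(cos(alpha0) / cos(alpha))
cos(26.38) = 0.895867
cos(20.98) = 0.933705
Kr = sqrt(0.895867 / 0.933705)
Kr = sqrt(0.959475)
Kr = 0.9795

0.9795


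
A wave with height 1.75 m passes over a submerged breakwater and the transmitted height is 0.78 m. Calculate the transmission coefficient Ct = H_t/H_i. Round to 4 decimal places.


Ct = H_t / H_i
Ct = 0.78 / 1.75
Ct = 0.4457

0.4457


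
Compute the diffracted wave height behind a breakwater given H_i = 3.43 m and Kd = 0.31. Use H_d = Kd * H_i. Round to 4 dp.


H_d = Kd * H_i
H_d = 0.31 * 3.43
H_d = 1.0633 m

1.0633


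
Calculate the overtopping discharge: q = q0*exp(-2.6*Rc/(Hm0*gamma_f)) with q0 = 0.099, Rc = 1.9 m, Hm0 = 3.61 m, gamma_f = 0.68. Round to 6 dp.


q = q0 * exp(-2.6 * Rc / (Hm0 * gamma_f))
Exponent = -2.6 * 1.9 / (3.61 * 0.68)
= -2.6 * 1.9 / 2.4548
= -2.012384
exp(-2.012384) = 0.133670
q = 0.099 * 0.133670
q = 0.013233 m^3/s/m

0.013233


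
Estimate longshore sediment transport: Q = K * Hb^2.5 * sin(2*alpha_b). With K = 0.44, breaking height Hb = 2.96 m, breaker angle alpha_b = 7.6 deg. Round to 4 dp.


Q = K * Hb^2.5 * sin(2 * alpha_b)
Hb^2.5 = 2.96^2.5 = 15.074027
sin(2 * 7.6) = sin(15.2) = 0.262189
Q = 0.44 * 15.074027 * 0.262189
Q = 1.7390 m^3/s

1.7390


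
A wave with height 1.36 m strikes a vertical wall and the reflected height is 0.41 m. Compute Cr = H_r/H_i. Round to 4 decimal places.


Cr = H_r / H_i
Cr = 0.41 / 1.36
Cr = 0.3015

0.3015


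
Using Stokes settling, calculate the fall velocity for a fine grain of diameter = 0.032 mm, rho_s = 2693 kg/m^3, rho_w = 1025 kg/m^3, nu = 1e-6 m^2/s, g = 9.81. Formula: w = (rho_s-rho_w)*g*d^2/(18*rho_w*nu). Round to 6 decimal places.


w = (rho_s - rho_w) * g * d^2 / (18 * rho_w * nu)
d = 0.032 mm = 0.000032 m
rho_s - rho_w = 2693 - 1025 = 1668
Numerator = 1668 * 9.81 * (0.000032)^2 = 0.000016755794
Denominator = 18 * 1025 * 1e-6 = 0.018450
w = 0.000908 m/s

0.000908


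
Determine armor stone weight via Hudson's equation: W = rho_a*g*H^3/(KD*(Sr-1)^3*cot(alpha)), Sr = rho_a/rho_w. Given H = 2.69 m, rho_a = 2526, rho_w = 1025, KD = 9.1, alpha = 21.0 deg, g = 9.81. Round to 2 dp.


Sr = rho_a / rho_w = 2526 / 1025 = 2.464390
(Sr - 1) = 1.464390
(Sr - 1)^3 = 3.140295
cot(21.0) = 1 / tan(21.0) = 1 / 0.383864 = 2.605089
Numerator = 2526 * 9.81 * 2.69^3 = 482346.5689
Denominator = 9.1 * 3.140295 * 2.605089 = 74.444814
W = 482346.5689 / 74.444814
W = 6479.25 N

6479.25


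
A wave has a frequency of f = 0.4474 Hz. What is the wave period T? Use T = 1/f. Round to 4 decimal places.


T = 1 / f
T = 1 / 0.4474
T = 2.2351 s

2.2351


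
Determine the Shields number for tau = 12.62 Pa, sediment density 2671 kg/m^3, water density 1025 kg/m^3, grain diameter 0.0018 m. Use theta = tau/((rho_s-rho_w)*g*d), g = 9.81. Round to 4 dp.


theta = tau / ((rho_s - rho_w) * g * d)
rho_s - rho_w = 2671 - 1025 = 1646
Denominator = 1646 * 9.81 * 0.0018 = 29.065068
theta = 12.62 / 29.065068
theta = 0.4342

0.4342


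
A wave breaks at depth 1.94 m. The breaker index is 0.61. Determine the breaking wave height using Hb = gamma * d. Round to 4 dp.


Hb = gamma * d
Hb = 0.61 * 1.94
Hb = 1.1834 m

1.1834


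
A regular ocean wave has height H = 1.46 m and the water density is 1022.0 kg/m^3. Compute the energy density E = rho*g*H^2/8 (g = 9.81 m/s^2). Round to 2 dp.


E = (1/8) * rho * g * H^2
E = (1/8) * 1022.0 * 9.81 * 1.46^2
E = 0.125 * 1022.0 * 9.81 * 2.1316
E = 2671.38 J/m^2

2671.38


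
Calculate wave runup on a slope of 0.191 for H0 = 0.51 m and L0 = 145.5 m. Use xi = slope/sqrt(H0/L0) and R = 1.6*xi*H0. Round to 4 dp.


xi = slope / sqrt(H0/L0)
H0/L0 = 0.51/145.5 = 0.003505
sqrt(0.003505) = 0.059204
xi = 0.191 / 0.059204 = 3.226114
R = 1.6 * xi * H0 = 1.6 * 3.226114 * 0.51
R = 2.6325 m

2.6325


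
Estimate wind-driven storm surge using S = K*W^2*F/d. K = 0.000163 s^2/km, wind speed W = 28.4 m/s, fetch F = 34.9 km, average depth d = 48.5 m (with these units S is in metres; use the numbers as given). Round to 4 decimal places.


S = K * W^2 * F / d
W^2 = 28.4^2 = 806.56
S = 0.000163 * 806.56 * 34.9 / 48.5
Numerator = 0.000163 * 806.56 * 34.9 = 4.588278
S = 4.588278 / 48.5 = 0.0946 m

0.0946


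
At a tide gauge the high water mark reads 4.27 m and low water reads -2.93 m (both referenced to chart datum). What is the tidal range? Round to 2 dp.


Tidal range = High water - Low water
Tidal range = 4.27 - (-2.93)
Tidal range = 7.20 m

7.20


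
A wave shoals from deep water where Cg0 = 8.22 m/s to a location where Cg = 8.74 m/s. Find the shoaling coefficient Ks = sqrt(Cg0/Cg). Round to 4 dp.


Ks = sqrt(Cg0 / Cg)
Ks = sqrt(8.22 / 8.74)
Ks = sqrt(0.9405)
Ks = 0.9698

0.9698


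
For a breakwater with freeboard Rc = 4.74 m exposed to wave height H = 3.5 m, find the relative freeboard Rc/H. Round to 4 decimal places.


Relative freeboard = Rc / H
= 4.74 / 3.5
= 1.3543

1.3543


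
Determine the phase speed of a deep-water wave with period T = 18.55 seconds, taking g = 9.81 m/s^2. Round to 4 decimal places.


We use the deep-water celerity formula:
C = g * T / (2 * pi)
C = 9.81 * 18.55 / (2 * 3.14159...)
C = 181.975500 / 6.283185
C = 28.9623 m/s

28.9623


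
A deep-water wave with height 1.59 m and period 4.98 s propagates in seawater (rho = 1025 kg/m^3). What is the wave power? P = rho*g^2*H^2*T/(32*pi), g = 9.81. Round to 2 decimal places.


P = rho * g^2 * H^2 * T / (32 * pi)
P = 1025 * 9.81^2 * 1.59^2 * 4.98 / (32 * pi)
P = 1025 * 96.2361 * 2.5281 * 4.98 / 100.53096
P = 12353.37 W/m

12353.37


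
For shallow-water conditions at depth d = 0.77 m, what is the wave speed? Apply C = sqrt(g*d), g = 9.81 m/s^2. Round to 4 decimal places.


Using the shallow-water approximation:
C = sqrt(g * d) = sqrt(9.81 * 0.77)
C = sqrt(7.5537)
C = 2.7484 m/s

2.7484


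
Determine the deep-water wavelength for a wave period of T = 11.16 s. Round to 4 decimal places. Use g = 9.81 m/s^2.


L0 = g * T^2 / (2 * pi)
L0 = 9.81 * 11.16^2 / (2 * pi)
L0 = 9.81 * 124.5456 / 6.28319
L0 = 1221.7923 / 6.28319
L0 = 194.4543 m

194.4543


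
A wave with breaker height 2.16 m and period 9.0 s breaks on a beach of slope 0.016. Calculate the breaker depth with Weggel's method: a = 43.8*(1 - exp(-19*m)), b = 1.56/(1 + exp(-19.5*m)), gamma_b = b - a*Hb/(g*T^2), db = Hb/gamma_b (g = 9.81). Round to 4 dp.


a = 43.8 * (1 - exp(-19 * m))
exp(-19 * 0.016) = exp(-0.3040) = 0.737861
a = 43.8 * (1 - 0.737861) = 11.481694
b = 1.56 / (1 + exp(-19.5 * m))
exp(-19.5 * 0.016) = exp(-0.3120) = 0.731982
b = 1.56 / (1 + 0.731982) = 0.900702
Hb / (g * T^2) = 2.16 / (9.81 * 9.0^2) = 2.16 / 794.6100 = 0.00271831
gamma_b = b - a * Hb/(g*T^2) = 0.900702 - 11.481694 * 0.00271831 = 0.869492
db = Hb / gamma_b = 2.16 / 0.869492
db = 2.4842 m

2.4842


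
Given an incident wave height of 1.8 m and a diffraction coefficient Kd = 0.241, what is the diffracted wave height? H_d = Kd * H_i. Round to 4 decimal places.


H_d = Kd * H_i
H_d = 0.241 * 1.8
H_d = 0.4338 m

0.4338


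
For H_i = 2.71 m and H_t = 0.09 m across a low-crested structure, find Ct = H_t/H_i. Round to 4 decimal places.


Ct = H_t / H_i
Ct = 0.09 / 2.71
Ct = 0.0332

0.0332


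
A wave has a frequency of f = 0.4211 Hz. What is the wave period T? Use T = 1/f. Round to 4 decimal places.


T = 1 / f
T = 1 / 0.4211
T = 2.3747 s

2.3747


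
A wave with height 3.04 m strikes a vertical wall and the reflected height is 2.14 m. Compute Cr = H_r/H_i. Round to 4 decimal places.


Cr = H_r / H_i
Cr = 2.14 / 3.04
Cr = 0.7039

0.7039


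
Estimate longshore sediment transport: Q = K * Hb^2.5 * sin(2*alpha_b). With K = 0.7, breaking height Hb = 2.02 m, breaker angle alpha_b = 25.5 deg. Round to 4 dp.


Q = K * Hb^2.5 * sin(2 * alpha_b)
Hb^2.5 = 2.02^2.5 = 5.799338
sin(2 * 25.5) = sin(51.0) = 0.777146
Q = 0.7 * 5.799338 * 0.777146
Q = 3.1549 m^3/s

3.1549


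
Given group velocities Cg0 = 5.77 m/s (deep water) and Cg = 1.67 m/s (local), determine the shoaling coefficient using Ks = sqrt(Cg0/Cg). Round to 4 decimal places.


Ks = sqrt(Cg0 / Cg)
Ks = sqrt(5.77 / 1.67)
Ks = sqrt(3.4551)
Ks = 1.8588

1.8588


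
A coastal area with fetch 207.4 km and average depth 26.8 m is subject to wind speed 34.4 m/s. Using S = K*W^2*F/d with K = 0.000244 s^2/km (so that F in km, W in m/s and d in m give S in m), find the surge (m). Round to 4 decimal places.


S = K * W^2 * F / d
W^2 = 34.4^2 = 1183.36
S = 0.000244 * 1183.36 * 207.4 / 26.8
Numerator = 0.000244 * 1183.36 * 207.4 = 59.884643
S = 59.884643 / 26.8 = 2.2345 m

2.2345


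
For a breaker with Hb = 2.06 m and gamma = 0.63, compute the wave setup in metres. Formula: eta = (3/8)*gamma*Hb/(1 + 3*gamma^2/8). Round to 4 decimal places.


eta = (3/8) * gamma * Hb / (1 + 3*gamma^2/8)
Numerator = (3/8) * 0.63 * 2.06 = 0.486675
Denominator = 1 + 3*0.63^2/8 = 1 + 0.148838 = 1.148838
eta = 0.486675 / 1.148838
eta = 0.4236 m

0.4236


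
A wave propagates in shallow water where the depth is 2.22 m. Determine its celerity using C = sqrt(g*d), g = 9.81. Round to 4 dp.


Using the shallow-water approximation:
C = sqrt(g * d) = sqrt(9.81 * 2.22)
C = sqrt(21.7782)
C = 4.6667 m/s

4.6667


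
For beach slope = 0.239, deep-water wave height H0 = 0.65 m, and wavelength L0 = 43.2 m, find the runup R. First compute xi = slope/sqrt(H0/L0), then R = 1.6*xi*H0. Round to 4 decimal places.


xi = slope / sqrt(H0/L0)
H0/L0 = 0.65/43.2 = 0.015046
sqrt(0.015046) = 0.122663
xi = 0.239 / 0.122663 = 1.948422
R = 1.6 * xi * H0 = 1.6 * 1.948422 * 0.65
R = 2.0264 m

2.0264


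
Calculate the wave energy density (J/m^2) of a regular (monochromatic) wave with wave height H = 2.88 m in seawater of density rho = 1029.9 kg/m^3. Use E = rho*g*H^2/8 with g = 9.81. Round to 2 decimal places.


E = (1/8) * rho * g * H^2
E = (1/8) * 1029.9 * 9.81 * 2.88^2
E = 0.125 * 1029.9 * 9.81 * 8.2944
E = 10475.12 J/m^2

10475.12


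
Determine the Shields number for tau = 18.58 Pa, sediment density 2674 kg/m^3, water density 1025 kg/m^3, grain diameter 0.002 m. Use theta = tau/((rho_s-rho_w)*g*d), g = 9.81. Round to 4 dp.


theta = tau / ((rho_s - rho_w) * g * d)
rho_s - rho_w = 2674 - 1025 = 1649
Denominator = 1649 * 9.81 * 0.002 = 32.353380
theta = 18.58 / 32.353380
theta = 0.5743

0.5743


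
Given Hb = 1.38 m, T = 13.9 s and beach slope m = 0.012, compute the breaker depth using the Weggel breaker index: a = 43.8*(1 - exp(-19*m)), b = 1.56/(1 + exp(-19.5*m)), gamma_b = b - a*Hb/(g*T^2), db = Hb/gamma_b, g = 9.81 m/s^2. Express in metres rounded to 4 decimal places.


a = 43.8 * (1 - exp(-19 * m))
exp(-19 * 0.012) = exp(-0.2280) = 0.796124
a = 43.8 * (1 - 0.796124) = 8.929757
b = 1.56 / (1 + exp(-19.5 * m))
exp(-19.5 * 0.012) = exp(-0.2340) = 0.791362
b = 1.56 / (1 + 0.791362) = 0.870846
Hb / (g * T^2) = 1.38 / (9.81 * 13.9^2) = 1.38 / 1895.3901 = 0.00072808
gamma_b = b - a * Hb/(g*T^2) = 0.870846 - 8.929757 * 0.00072808 = 0.864344
db = Hb / gamma_b = 1.38 / 0.864344
db = 1.5966 m

1.5966


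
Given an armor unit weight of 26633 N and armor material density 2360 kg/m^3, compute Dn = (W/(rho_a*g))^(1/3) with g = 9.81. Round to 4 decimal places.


V = W / (rho_a * g)
V = 26633 / (2360 * 9.81)
V = 26633 / 23151.60
V = 1.150374 m^3
Dn = V^(1/3) = 1.150374^(1/3)
Dn = 1.0478 m

1.0478


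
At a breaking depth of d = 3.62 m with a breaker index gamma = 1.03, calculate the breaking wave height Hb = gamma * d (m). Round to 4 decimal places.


Hb = gamma * d
Hb = 1.03 * 3.62
Hb = 3.7286 m

3.7286


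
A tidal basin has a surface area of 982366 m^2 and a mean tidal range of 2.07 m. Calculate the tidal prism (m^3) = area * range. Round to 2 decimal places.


Tidal prism = Area * Tidal range
P = 982366 * 2.07
P = 2033497.62 m^3

2033497.62


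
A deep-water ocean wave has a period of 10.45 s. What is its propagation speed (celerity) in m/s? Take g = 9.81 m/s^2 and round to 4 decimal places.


We use the deep-water celerity formula:
C = g * T / (2 * pi)
C = 9.81 * 10.45 / (2 * 3.14159...)
C = 102.514500 / 6.283185
C = 16.3157 m/s

16.3157


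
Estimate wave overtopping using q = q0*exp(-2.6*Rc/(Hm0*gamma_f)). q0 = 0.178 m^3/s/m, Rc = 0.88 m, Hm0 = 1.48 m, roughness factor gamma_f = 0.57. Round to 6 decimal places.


q = q0 * exp(-2.6 * Rc / (Hm0 * gamma_f))
Exponent = -2.6 * 0.88 / (1.48 * 0.57)
= -2.6 * 0.88 / 0.8436
= -2.712186
exp(-2.712186) = 0.066392
q = 0.178 * 0.066392
q = 0.011818 m^3/s/m

0.011818


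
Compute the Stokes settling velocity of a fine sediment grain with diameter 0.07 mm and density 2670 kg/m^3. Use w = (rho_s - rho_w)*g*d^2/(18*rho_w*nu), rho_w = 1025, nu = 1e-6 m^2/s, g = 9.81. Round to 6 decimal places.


w = (rho_s - rho_w) * g * d^2 / (18 * rho_w * nu)
d = 0.07 mm = 0.000070 m
rho_s - rho_w = 2670 - 1025 = 1645
Numerator = 1645 * 9.81 * (0.000070)^2 = 0.000079073505
Denominator = 18 * 1025 * 1e-6 = 0.018450
w = 0.004286 m/s

0.004286


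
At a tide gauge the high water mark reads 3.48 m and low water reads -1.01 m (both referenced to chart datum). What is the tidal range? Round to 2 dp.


Tidal range = High water - Low water
Tidal range = 3.48 - (-1.01)
Tidal range = 4.49 m

4.49


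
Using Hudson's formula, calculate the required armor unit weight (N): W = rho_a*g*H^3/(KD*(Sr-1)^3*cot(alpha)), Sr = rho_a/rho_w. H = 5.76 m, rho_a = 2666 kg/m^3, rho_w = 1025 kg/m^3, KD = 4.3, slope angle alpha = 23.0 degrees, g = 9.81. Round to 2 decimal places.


Sr = rho_a / rho_w = 2666 / 1025 = 2.600976
(Sr - 1) = 1.600976
(Sr - 1)^3 = 4.103497
cot(23.0) = 1 / tan(23.0) = 1 / 0.424475 = 2.355852
Numerator = 2666 * 9.81 * 5.76^3 = 4998004.0387
Denominator = 4.3 * 4.103497 * 2.355852 = 41.569105
W = 4998004.0387 / 41.569105
W = 120233.62 N

120233.62
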